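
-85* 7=-595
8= 8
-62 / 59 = -1.05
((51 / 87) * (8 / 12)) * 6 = 68 / 29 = 2.34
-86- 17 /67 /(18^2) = -1866905 /21708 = -86.00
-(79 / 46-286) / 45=1453 / 230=6.32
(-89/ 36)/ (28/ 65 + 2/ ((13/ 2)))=-5785/ 1728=-3.35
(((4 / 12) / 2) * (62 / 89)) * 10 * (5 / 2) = 775 / 267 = 2.90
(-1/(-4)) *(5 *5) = 25/4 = 6.25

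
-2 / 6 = -0.33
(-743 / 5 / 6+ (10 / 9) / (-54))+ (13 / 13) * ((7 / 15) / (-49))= -421793 / 17010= -24.80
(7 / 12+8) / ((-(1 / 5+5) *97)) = -515 / 30264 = -0.02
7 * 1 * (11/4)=19.25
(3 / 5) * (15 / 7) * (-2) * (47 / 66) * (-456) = 835.01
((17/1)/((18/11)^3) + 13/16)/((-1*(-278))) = 54731/3242592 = 0.02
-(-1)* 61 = 61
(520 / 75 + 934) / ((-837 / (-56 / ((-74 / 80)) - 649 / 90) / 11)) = -13785546049 / 20904075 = -659.47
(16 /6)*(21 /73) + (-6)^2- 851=-59439 /73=-814.23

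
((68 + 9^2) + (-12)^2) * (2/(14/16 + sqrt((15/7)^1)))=-229712/617 + 37504 * sqrt(105)/617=250.55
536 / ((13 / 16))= 8576 / 13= 659.69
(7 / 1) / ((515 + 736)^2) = 7 / 1565001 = 0.00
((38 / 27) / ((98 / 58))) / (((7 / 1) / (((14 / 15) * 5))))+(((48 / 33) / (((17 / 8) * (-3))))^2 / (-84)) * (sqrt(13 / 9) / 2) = 2204 / 3969-2048 * sqrt(13) / 19827423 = 0.55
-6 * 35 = -210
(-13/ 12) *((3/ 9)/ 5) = -13/ 180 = -0.07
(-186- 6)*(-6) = 1152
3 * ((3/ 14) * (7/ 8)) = 9/ 16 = 0.56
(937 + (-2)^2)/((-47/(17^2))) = -271949/47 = -5786.15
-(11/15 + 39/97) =-1652/1455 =-1.14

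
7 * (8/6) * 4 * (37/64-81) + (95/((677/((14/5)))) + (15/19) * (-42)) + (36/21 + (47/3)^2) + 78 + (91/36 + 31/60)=-43873028827/16207380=-2706.98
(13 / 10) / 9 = 13 / 90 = 0.14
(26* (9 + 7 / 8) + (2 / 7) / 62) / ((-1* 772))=-222863 / 670096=-0.33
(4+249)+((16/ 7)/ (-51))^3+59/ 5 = 60241043452/ 227496465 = 264.80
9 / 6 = 3 / 2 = 1.50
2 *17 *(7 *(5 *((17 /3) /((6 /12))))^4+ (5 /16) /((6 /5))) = 3180479691475 /1296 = 2454073836.01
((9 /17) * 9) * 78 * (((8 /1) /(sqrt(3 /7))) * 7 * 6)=707616 * sqrt(21) /17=190747.29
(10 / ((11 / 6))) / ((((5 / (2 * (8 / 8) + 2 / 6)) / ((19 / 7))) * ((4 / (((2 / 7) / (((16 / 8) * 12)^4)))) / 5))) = 95 / 12773376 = 0.00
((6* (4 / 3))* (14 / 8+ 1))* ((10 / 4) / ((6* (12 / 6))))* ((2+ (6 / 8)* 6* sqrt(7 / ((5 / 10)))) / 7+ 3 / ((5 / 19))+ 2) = 165* sqrt(14) / 56+ 5269 / 84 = 73.75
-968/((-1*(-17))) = -968/17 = -56.94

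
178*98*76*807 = 1069875408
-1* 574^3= -189119224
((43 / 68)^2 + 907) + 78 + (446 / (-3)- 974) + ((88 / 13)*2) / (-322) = -137.31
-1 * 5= -5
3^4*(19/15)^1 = 513/5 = 102.60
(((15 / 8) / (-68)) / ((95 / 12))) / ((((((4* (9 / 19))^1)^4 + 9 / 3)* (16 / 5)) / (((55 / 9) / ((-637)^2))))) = -1886225 / 1828224652066176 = -0.00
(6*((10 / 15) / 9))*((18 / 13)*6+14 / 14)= 4.14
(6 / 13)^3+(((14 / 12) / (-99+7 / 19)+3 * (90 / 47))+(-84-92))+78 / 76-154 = -7128472111079 / 22059839724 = -323.14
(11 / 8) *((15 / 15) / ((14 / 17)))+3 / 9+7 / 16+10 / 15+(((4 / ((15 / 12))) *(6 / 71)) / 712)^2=3.11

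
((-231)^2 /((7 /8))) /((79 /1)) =60984 /79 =771.95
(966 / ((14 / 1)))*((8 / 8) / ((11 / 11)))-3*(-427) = 1350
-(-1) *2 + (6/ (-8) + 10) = 45/ 4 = 11.25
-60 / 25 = -2.40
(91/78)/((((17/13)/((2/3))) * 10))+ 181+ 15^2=406.06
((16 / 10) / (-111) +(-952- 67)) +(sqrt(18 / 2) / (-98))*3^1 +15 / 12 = -110722403 / 108780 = -1017.86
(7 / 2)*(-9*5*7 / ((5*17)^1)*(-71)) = 31311 / 34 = 920.91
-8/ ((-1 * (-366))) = -4/ 183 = -0.02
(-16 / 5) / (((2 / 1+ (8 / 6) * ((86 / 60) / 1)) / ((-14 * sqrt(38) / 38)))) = 63 * sqrt(38) / 209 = 1.86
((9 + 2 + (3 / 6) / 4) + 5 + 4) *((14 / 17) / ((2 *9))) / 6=1127 / 7344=0.15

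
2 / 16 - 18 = -143 / 8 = -17.88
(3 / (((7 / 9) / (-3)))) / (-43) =81 / 301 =0.27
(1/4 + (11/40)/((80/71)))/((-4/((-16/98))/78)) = 61659/39200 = 1.57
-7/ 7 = -1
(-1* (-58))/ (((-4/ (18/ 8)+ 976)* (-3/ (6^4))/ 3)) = -21141/ 274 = -77.16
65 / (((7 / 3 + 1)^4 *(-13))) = -81 / 2000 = -0.04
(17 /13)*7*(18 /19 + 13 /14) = 8483 /494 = 17.17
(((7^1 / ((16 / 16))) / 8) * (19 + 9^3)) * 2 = 1309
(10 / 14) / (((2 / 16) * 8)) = 5 / 7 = 0.71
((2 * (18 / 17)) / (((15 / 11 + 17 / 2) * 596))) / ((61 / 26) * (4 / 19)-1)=-48906 / 68707625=-0.00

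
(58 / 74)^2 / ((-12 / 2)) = -841 / 8214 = -0.10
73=73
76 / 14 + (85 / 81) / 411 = 1265653 / 233037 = 5.43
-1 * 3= -3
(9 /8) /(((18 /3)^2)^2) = 1 /1152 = 0.00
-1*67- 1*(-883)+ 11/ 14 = 11435/ 14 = 816.79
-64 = -64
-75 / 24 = -3.12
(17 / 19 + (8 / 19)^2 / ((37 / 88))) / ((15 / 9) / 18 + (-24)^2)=949482 / 415522913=0.00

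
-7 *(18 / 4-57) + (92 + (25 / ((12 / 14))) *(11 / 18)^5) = 461.99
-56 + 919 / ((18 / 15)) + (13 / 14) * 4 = 29969 / 42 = 713.55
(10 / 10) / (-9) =-1 / 9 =-0.11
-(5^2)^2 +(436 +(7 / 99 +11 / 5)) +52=-66691 / 495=-134.73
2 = 2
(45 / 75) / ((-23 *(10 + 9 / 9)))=-3 / 1265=-0.00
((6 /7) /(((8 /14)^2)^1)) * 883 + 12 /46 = 426537 /184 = 2318.14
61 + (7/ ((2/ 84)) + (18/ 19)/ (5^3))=843143/ 2375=355.01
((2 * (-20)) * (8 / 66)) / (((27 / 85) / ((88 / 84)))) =-27200 / 1701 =-15.99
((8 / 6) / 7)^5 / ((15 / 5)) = 1024 / 12252303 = 0.00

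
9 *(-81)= -729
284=284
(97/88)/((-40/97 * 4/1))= -9409/14080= -0.67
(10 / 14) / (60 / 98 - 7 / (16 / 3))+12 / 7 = 2668 / 3843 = 0.69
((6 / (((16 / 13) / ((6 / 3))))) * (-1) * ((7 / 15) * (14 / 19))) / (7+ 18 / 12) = -637 / 1615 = -0.39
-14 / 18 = -7 / 9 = -0.78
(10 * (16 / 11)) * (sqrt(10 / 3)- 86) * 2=-27520 / 11 + 320 * sqrt(30) / 33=-2448.71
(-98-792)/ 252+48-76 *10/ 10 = -3973/ 126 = -31.53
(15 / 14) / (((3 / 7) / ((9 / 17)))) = 45 / 34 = 1.32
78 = 78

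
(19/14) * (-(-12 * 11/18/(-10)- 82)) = 23161/210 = 110.29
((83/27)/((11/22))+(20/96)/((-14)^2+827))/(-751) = -452863/55315656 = -0.01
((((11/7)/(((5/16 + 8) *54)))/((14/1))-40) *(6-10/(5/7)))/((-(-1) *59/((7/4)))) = 14076632/1483083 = 9.49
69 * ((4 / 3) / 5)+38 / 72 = 3407 / 180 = 18.93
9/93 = 3/31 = 0.10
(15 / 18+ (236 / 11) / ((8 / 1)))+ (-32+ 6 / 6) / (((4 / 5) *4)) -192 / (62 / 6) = -405157 / 16368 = -24.75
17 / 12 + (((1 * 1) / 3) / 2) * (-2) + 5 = 73 / 12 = 6.08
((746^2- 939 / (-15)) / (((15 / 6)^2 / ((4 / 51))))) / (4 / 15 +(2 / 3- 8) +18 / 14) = -311684016 / 257975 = -1208.19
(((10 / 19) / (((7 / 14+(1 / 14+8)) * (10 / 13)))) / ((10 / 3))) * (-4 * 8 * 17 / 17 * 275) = -4004 / 19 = -210.74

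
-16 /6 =-8 /3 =-2.67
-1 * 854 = -854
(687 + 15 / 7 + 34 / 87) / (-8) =-209963 / 2436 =-86.19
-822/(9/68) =-18632/3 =-6210.67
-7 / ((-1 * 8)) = 7 / 8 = 0.88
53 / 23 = 2.30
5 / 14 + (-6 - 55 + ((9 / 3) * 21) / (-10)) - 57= -4338 / 35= -123.94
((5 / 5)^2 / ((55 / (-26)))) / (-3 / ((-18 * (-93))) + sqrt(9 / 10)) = -12143196 * sqrt(10) / 77062315 - 14508 / 15412463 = -0.50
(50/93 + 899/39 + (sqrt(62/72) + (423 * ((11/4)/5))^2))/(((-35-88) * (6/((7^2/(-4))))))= 49 * sqrt(31)/17712 + 1283150851969/1427587200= 898.84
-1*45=-45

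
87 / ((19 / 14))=1218 / 19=64.11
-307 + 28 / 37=-11331 / 37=-306.24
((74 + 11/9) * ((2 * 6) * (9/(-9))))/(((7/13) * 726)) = -17602/7623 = -2.31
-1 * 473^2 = -223729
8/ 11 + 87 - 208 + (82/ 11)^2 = -7829/ 121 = -64.70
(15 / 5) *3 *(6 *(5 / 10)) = 27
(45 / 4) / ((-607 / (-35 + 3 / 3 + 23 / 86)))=130545 / 208808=0.63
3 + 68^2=4627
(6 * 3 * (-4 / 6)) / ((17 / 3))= -36 / 17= -2.12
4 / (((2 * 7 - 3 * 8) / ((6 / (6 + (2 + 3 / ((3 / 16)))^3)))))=-2 / 4865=-0.00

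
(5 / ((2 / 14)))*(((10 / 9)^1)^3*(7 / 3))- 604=-1075948 / 2187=-491.97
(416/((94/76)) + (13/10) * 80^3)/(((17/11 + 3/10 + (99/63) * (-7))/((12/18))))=-6885781760/141987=-48495.86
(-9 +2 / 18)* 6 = -160 / 3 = -53.33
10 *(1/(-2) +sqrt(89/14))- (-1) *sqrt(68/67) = -5 +2 *sqrt(1139)/67 +5 *sqrt(1246)/7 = 21.22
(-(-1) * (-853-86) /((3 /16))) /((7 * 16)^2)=-0.40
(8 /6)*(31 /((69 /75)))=3100 /69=44.93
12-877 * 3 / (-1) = 2643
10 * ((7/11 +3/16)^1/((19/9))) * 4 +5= 8615/418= 20.61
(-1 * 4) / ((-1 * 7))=4 / 7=0.57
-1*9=-9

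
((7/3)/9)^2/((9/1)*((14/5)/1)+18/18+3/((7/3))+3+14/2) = 1715/956448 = 0.00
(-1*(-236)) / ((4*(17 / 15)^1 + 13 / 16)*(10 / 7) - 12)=-39648 / 733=-54.09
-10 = -10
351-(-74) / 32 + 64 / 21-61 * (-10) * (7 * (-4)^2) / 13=24512101 / 4368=5611.74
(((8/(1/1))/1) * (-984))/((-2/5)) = 19680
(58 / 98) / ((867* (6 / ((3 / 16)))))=29 / 1359456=0.00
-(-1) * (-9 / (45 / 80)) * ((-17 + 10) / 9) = 112 / 9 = 12.44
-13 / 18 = -0.72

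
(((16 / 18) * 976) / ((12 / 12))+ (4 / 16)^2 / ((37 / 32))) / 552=144457 / 91908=1.57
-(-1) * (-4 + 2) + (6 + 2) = 6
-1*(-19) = 19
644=644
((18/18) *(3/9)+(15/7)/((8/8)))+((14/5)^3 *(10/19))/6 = 4.40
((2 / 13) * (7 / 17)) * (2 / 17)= 28 / 3757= 0.01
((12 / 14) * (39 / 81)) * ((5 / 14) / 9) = 65 / 3969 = 0.02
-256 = -256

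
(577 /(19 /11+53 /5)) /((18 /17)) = 539495 /12204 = 44.21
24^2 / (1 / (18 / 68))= 2592 / 17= 152.47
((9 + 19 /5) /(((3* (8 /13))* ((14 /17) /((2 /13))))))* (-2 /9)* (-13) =3536 /945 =3.74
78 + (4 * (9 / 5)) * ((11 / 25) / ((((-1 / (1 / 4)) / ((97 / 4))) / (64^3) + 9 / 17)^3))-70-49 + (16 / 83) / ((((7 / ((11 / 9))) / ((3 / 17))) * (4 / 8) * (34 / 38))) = -3617982598260566722661139296293 / 184249468335006922144437328125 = -19.64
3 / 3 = 1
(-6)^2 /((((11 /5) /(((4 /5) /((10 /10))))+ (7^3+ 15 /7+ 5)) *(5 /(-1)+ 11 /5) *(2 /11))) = -1980 /9881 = -0.20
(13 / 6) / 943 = 13 / 5658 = 0.00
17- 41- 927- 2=-953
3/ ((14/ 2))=3/ 7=0.43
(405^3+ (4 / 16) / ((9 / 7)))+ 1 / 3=2391484519 / 36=66430125.53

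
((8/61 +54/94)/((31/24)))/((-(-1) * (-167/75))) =-3641400/14842459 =-0.25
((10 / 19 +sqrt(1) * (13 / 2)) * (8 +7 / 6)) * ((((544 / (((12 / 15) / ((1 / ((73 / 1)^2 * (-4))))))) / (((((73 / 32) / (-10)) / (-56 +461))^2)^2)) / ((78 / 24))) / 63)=-26084295660994560000000000 / 261656877253681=-99688935887.23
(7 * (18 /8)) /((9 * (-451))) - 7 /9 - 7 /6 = -31633 /16236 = -1.95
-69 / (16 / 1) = -69 / 16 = -4.31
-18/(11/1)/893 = -18/9823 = -0.00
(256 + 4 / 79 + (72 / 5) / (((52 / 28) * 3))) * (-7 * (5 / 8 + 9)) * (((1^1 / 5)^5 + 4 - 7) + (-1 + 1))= 838787380739 / 16046875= 52271.07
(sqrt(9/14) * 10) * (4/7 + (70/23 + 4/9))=29410 * sqrt(14)/3381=32.55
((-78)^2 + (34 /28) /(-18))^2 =2350551988801 /63504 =37014235.15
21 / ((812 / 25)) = 75 / 116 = 0.65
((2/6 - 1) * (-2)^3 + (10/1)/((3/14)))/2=26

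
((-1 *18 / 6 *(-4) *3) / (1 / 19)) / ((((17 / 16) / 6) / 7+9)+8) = 459648 / 11441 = 40.18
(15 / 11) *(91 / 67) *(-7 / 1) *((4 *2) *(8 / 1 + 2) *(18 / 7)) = -1965600 / 737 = -2667.03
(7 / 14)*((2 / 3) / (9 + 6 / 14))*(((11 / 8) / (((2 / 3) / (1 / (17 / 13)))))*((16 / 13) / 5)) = 7 / 510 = 0.01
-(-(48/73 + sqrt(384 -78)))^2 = -1632978/5329 -288 * sqrt(34)/73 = -329.44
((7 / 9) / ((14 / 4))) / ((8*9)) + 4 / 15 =437 / 1620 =0.27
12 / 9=4 / 3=1.33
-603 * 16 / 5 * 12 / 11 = -115776 / 55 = -2105.02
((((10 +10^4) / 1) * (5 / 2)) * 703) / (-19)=-925925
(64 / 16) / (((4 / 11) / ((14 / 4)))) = 77 / 2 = 38.50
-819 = -819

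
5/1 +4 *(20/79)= 6.01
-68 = -68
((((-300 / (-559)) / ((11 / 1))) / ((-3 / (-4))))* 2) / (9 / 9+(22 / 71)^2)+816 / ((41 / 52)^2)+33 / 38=114025949004481 / 86805666662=1313.58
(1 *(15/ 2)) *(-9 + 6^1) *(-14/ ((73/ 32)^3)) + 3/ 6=21032857/ 778034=27.03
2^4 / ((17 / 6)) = 96 / 17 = 5.65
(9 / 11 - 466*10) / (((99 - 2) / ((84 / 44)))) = -1076271 / 11737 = -91.70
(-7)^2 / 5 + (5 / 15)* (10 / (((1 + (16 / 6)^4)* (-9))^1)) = 9.79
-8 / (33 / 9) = -24 / 11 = -2.18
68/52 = 1.31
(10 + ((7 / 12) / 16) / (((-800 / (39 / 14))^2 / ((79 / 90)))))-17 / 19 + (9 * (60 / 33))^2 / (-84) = 468079441893949 / 79100313600000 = 5.92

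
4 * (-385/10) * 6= -924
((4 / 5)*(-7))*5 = -28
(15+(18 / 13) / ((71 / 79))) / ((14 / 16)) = 17448 / 923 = 18.90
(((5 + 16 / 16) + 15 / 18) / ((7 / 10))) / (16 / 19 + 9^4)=779 / 523635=0.00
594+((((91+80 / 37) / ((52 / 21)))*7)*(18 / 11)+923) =20613275 / 10582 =1947.96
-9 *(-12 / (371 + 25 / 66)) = 7128 / 24511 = 0.29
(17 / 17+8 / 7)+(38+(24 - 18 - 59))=-90 / 7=-12.86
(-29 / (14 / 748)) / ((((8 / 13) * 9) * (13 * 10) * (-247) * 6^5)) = 0.00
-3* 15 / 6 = -15 / 2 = -7.50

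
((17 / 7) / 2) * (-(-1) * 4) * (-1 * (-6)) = 204 / 7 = 29.14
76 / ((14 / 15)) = 570 / 7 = 81.43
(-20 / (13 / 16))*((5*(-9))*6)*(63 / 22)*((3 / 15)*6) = 3265920 / 143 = 22838.60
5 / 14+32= 453 / 14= 32.36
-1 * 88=-88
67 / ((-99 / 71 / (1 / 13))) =-4757 / 1287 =-3.70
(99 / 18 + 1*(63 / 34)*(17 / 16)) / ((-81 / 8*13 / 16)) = -956 / 1053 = -0.91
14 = 14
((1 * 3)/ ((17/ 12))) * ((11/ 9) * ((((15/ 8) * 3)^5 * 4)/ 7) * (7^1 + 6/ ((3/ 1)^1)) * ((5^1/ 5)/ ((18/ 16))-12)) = -50745234375/ 60928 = -832872.15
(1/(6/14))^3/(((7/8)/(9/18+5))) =2156/27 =79.85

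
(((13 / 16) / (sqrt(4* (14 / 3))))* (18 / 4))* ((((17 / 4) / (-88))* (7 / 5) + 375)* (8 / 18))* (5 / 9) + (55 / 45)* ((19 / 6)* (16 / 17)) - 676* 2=-618896 / 459 + 8578453* sqrt(42) / 709632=-1270.01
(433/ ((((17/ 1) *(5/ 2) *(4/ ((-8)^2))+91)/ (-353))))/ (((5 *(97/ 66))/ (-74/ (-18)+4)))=-7855215808/ 4360635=-1801.39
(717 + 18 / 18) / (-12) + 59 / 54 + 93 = 925 / 27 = 34.26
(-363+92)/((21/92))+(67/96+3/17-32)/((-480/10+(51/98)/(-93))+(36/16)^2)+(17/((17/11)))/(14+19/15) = -202354839284509/170649413634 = -1185.79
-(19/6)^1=-3.17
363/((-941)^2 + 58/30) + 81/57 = 358724043/252362636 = 1.42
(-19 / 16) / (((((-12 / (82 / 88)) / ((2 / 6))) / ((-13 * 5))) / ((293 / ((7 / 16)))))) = -14836055 / 11088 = -1338.03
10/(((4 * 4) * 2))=5/16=0.31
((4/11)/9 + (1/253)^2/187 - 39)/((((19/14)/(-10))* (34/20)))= 5875808556800/34795868481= 168.87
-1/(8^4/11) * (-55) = 605/4096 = 0.15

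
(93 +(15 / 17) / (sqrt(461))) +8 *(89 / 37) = 15 *sqrt(461) / 7837 +4153 / 37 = 112.28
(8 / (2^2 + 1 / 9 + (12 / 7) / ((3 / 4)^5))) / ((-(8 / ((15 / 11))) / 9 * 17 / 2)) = -153090 / 1201849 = -0.13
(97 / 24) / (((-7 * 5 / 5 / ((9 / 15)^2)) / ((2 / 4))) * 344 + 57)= -0.00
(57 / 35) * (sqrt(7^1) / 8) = 57 * sqrt(7) / 280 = 0.54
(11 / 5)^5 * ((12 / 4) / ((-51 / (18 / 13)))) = -2898918 / 690625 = -4.20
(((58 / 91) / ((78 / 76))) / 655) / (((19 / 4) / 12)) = 1856 / 774865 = 0.00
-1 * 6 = -6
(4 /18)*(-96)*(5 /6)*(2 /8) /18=-20 /81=-0.25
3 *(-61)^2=11163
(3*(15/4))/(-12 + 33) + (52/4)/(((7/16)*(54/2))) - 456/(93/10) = -1110773/23436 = -47.40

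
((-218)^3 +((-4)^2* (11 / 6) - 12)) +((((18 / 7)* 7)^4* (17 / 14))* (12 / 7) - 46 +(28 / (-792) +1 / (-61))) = -6002104405837 / 591822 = -10141739.25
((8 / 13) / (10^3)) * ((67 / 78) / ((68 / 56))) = 469 / 1077375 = 0.00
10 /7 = 1.43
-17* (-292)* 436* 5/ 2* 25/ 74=67634500/ 37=1827959.46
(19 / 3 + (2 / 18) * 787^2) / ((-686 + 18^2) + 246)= -309713 / 522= -593.32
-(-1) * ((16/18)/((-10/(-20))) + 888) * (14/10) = 1245.69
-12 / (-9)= 4 / 3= 1.33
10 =10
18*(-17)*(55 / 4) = -8415 / 2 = -4207.50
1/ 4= 0.25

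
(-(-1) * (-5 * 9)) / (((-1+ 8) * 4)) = -45 / 28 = -1.61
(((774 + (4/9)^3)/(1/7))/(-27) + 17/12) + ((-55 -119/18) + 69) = -15107401/78732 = -191.88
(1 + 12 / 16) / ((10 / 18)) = 63 / 20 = 3.15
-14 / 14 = -1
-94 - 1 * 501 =-595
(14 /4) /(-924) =-0.00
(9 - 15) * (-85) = 510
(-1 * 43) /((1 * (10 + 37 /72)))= -3096 /757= -4.09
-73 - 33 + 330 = 224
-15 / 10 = -3 / 2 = -1.50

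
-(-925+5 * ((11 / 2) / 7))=12895 / 14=921.07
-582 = -582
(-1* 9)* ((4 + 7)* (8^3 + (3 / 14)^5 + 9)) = -27740448153 / 537824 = -51579.04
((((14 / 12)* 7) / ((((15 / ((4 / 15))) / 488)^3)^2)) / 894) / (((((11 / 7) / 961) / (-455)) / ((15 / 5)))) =-3251265802.54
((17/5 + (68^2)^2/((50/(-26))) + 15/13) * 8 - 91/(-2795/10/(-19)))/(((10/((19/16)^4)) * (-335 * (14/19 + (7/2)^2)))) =1538929268401905067/378532976640000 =4065.51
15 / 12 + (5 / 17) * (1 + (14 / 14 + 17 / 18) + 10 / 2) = 2195 / 612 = 3.59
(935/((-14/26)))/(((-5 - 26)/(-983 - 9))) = -388960/7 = -55565.71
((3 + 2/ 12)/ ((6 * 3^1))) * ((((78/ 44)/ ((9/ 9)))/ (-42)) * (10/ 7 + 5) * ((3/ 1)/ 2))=-1235/ 17248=-0.07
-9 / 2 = -4.50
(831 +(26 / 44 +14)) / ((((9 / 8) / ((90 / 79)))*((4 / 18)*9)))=428.15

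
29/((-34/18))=-261/17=-15.35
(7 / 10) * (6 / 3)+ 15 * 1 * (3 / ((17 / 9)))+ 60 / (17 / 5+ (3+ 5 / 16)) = 519776 / 15215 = 34.16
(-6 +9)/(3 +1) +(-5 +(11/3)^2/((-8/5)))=-911/72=-12.65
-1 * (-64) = 64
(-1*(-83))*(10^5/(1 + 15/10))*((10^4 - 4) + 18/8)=33194190000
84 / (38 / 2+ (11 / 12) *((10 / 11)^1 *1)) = 72 / 17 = 4.24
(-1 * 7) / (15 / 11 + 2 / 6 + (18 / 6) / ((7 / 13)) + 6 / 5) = -8085 / 9781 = -0.83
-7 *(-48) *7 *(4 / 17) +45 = 10173 / 17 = 598.41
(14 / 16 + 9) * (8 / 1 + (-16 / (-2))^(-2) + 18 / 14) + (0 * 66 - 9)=296937 / 3584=82.85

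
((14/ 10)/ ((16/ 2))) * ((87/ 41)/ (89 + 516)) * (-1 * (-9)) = 5481/ 992200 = 0.01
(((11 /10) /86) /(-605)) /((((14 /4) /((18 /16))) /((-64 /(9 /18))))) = 72 /82775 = 0.00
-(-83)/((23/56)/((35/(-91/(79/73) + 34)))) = -12851720/91011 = -141.21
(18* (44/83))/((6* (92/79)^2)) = 205953/175628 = 1.17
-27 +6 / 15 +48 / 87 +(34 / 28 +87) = 126197 / 2030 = 62.17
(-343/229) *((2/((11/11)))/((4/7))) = -2401/458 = -5.24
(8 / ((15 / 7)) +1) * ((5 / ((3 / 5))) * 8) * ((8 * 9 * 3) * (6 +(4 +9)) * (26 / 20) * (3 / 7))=5050656 / 7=721522.29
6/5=1.20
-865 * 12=-10380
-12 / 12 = -1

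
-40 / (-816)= 5 / 102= 0.05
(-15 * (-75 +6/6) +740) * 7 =12950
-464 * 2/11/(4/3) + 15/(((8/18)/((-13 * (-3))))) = 55131/44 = 1252.98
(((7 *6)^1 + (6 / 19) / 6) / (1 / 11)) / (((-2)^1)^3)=-8789 / 152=-57.82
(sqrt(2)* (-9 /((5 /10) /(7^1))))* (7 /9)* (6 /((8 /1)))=-147* sqrt(2) /2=-103.94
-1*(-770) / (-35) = -22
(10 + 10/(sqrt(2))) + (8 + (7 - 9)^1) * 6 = 5 * sqrt(2) + 46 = 53.07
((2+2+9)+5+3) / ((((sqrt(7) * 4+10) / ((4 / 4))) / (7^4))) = -84035 / 2+16807 * sqrt(7) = 2449.64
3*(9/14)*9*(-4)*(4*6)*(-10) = 116640/7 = 16662.86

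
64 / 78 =32 / 39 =0.82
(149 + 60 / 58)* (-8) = -34808 / 29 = -1200.28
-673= -673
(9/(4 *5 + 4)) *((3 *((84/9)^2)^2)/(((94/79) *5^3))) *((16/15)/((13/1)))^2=0.39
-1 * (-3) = 3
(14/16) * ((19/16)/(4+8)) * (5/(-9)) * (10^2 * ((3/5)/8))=-3325/9216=-0.36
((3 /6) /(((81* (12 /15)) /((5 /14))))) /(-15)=-5 /27216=-0.00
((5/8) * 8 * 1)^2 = 25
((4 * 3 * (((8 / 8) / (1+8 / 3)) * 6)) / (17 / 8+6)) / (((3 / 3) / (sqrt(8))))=3456 * sqrt(2) / 715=6.84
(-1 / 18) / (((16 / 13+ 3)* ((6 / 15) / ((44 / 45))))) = -0.03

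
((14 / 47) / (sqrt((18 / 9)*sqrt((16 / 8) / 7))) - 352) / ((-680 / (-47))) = -2068 / 85 + 7*14^(1 / 4) / 680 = -24.31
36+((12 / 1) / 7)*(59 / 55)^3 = 44391048 / 1164625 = 38.12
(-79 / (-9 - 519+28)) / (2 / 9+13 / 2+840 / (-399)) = 13509 / 394750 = 0.03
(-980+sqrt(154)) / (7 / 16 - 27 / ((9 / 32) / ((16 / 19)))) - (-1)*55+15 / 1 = 82.03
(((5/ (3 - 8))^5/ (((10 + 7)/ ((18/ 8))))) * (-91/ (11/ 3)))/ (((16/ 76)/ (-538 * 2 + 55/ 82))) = -4116366891/ 245344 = -16777.94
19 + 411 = 430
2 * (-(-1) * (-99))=-198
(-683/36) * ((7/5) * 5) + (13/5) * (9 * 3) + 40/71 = -792899/12780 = -62.04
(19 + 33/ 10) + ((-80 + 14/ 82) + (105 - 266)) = -89597/ 410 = -218.53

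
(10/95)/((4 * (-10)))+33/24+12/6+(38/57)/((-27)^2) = 5606801/1662120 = 3.37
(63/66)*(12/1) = 126/11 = 11.45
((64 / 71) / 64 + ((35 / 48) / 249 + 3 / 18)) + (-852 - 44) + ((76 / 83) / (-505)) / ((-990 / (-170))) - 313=-5698275244457 / 4713928560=-1208.82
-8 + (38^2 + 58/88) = 63213/44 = 1436.66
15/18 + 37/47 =457/282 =1.62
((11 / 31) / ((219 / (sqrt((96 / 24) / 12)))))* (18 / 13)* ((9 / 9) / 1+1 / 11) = 24* sqrt(3) / 29419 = 0.00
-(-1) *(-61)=-61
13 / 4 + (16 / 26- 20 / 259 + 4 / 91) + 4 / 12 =24043 / 5772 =4.17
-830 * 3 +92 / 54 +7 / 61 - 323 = -4630016 / 1647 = -2811.18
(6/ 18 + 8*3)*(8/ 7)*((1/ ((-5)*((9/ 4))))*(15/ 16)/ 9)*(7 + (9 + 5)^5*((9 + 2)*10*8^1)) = -3290458502/ 27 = -121868833.41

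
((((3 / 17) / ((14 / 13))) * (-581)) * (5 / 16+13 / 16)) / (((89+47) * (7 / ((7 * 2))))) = -29133 / 18496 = -1.58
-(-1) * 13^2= 169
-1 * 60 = -60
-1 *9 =-9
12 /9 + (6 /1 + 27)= 103 /3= 34.33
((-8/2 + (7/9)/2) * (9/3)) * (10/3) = -325/9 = -36.11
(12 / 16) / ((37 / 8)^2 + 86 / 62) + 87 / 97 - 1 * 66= -285236829 / 4383527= -65.07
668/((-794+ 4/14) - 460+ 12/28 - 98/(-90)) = -105210/197221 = -0.53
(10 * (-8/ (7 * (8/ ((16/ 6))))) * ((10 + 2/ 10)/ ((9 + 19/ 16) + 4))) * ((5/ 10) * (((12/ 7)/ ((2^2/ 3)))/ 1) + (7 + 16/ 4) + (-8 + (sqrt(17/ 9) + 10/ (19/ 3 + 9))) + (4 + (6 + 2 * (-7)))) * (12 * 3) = -52224 * sqrt(17)/ 1589 - 7441920/ 255829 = -164.60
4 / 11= 0.36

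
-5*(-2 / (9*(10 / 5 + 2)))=5 / 18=0.28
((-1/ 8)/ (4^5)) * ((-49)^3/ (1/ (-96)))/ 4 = -352947/ 1024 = -344.67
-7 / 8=-0.88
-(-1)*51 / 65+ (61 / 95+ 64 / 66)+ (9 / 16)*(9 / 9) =1929451 / 652080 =2.96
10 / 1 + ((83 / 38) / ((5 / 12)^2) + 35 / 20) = 24.33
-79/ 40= -1.98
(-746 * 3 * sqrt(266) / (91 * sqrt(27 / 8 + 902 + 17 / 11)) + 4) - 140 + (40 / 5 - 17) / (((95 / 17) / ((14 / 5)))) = -66742 / 475 - 2984 * sqrt(116760567) / 2420873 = -153.83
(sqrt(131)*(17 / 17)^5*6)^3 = 28296*sqrt(131) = 323862.52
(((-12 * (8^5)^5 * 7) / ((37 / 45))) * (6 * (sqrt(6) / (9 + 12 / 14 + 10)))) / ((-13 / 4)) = 23991132890252315972044062720 * sqrt(6) / 66859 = 878954724605830024317605.90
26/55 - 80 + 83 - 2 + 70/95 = 2309/1045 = 2.21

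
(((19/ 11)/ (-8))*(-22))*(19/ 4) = 361/ 16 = 22.56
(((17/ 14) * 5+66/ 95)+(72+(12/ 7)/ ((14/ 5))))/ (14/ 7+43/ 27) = 19953351/ 903070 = 22.10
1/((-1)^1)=-1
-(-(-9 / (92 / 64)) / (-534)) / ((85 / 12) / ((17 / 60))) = 24 / 51175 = 0.00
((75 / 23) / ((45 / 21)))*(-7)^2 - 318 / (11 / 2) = 16.75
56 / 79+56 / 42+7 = 2143 / 237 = 9.04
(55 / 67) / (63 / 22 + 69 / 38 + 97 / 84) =193116 / 1372495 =0.14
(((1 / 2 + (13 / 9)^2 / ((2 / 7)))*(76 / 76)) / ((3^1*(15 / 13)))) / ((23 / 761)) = 6252376 / 83835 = 74.58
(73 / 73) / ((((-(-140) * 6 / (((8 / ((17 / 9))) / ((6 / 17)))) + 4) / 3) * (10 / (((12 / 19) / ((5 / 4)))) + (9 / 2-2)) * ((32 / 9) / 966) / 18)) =352107 / 39590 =8.89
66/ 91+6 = 6.73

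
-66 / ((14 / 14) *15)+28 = 118 / 5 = 23.60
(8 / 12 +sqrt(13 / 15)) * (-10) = -15.98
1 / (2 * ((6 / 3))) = 1 / 4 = 0.25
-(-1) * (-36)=-36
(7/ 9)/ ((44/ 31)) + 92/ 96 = 1193/ 792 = 1.51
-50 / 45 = -10 / 9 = -1.11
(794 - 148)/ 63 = 646/ 63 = 10.25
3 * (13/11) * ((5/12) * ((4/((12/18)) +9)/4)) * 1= 975/176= 5.54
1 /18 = 0.06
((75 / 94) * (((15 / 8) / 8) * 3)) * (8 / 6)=1125 / 1504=0.75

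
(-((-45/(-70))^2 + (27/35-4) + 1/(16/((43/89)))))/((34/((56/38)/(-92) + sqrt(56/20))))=-57157/43560160 + 57157 * sqrt(70)/3488800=0.14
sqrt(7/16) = sqrt(7)/4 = 0.66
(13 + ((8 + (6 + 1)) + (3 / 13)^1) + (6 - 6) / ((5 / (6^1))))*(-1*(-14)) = 5138 / 13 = 395.23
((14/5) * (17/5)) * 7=1666/25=66.64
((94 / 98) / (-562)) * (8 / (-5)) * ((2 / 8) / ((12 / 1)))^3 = 47 / 1903426560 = 0.00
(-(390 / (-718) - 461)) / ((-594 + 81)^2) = 165694 / 94477671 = 0.00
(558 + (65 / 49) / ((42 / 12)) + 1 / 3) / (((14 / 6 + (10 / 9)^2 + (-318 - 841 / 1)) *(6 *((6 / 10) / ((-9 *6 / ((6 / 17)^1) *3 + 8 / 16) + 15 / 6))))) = 196620930 / 3210137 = 61.25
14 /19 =0.74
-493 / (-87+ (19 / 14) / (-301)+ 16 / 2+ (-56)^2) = -2077502 / 12882179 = -0.16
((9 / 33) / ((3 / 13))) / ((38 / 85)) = 1105 / 418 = 2.64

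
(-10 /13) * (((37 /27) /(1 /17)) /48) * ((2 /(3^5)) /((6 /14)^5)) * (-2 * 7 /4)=370006105 /497428776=0.74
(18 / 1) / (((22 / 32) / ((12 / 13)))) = 24.17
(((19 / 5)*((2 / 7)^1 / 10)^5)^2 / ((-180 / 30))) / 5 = -361 / 2068910515136718750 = -0.00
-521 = -521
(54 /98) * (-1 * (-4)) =108 /49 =2.20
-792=-792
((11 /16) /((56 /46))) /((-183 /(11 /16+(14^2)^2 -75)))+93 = -11071653 /437248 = -25.32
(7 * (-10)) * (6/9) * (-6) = 280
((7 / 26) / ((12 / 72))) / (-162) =-7 / 702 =-0.01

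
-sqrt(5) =-2.24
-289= -289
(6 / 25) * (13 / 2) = 39 / 25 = 1.56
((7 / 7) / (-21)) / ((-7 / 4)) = 4 / 147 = 0.03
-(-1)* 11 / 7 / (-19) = -11 / 133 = -0.08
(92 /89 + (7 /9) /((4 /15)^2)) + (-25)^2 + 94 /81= 73604663 /115344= 638.13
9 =9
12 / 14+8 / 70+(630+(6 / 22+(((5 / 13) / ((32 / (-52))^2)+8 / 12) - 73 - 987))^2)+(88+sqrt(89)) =sqrt(89)+174881137934051 / 156119040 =1120187.59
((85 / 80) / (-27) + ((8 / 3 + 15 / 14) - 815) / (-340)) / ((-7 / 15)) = -603199 / 119952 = -5.03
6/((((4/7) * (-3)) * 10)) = -7/20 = -0.35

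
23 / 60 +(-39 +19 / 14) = -15649 / 420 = -37.26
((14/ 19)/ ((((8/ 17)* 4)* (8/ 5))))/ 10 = 119/ 4864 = 0.02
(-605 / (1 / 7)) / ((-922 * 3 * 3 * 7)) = 605 / 8298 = 0.07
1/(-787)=-1/787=-0.00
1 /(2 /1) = 1 /2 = 0.50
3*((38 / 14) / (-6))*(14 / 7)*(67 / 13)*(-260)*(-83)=-2113180 / 7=-301882.86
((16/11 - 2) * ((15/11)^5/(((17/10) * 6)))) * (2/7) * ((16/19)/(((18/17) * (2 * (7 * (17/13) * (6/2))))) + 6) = -12148875000/28038495947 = -0.43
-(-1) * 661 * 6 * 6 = 23796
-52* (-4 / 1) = 208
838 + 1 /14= 11733 /14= 838.07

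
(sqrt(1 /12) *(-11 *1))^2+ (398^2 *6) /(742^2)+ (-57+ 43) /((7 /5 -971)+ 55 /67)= 905455569019 /76577396196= 11.82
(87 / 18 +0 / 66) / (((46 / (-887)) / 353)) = -9080219 / 276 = -32899.34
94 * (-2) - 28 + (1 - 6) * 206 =-1246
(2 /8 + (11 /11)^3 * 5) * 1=21 /4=5.25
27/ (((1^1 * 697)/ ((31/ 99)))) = 93/ 7667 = 0.01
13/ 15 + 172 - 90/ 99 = 28373/ 165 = 171.96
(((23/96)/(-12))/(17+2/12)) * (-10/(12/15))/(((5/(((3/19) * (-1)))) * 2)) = -115/500992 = -0.00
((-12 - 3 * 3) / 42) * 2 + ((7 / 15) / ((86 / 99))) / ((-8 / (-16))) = 16 / 215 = 0.07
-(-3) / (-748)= -0.00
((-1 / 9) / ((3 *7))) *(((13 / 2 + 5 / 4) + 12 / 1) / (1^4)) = -79 / 756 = -0.10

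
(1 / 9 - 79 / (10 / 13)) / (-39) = 2.63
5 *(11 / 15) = 11 / 3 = 3.67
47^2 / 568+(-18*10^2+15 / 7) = -7132817 / 3976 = -1793.97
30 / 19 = 1.58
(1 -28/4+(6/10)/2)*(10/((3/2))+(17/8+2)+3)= -6289/80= -78.61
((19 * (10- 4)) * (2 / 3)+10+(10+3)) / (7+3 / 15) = 55 / 4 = 13.75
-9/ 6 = -3/ 2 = -1.50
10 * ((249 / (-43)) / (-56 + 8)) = 415 / 344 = 1.21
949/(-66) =-14.38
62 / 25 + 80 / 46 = 2426 / 575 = 4.22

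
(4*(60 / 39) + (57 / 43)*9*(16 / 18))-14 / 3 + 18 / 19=13.04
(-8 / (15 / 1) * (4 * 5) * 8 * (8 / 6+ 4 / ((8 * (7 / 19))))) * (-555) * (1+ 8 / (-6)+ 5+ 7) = 13379200 / 9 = 1486577.78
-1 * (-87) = 87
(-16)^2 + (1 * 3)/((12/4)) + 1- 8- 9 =241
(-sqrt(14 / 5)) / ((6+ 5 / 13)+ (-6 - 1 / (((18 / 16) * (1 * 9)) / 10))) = 1053 * sqrt(70) / 3175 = 2.77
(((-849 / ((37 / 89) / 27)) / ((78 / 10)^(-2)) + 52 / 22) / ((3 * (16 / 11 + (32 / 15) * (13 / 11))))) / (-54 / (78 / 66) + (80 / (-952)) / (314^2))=1301585413020750221 / 211450290955240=6155.51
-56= -56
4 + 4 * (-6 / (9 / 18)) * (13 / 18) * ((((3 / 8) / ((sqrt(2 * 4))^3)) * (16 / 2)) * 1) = 4-13 * sqrt(2) / 4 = -0.60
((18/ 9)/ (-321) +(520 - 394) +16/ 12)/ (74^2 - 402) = 6812/ 271459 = 0.03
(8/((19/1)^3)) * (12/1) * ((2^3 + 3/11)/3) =2912/75449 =0.04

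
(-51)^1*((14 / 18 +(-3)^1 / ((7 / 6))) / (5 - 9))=-1921 / 84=-22.87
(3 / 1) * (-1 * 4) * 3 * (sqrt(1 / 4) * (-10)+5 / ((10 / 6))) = 72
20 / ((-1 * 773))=-20 / 773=-0.03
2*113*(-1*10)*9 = -20340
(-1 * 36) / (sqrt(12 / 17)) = -6 * sqrt(51) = -42.85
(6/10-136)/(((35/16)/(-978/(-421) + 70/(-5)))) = 53250112/73675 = 722.77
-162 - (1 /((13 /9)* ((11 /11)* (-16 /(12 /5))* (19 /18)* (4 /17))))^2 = -15830597961 /97614400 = -162.17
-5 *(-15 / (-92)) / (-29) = 75 / 2668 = 0.03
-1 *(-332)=332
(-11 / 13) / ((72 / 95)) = -1045 / 936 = -1.12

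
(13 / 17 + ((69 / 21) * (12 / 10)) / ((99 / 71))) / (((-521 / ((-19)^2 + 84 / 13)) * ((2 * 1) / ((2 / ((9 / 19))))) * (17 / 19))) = -7155343817 / 1196890695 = -5.98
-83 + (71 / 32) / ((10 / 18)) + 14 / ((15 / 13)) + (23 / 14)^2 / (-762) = -199762657 / 2987040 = -66.88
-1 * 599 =-599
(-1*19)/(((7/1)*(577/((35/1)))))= -95/577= -0.16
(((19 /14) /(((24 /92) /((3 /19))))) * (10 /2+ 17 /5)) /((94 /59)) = 4071 /940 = 4.33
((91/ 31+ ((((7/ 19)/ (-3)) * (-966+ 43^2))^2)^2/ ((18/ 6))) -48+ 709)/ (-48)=-45248368445918497/ 47121988464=-960238.94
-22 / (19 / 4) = -88 / 19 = -4.63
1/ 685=0.00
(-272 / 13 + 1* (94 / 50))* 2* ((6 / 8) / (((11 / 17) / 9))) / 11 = -2840751 / 78650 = -36.12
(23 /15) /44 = 23 /660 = 0.03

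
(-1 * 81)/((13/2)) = -162/13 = -12.46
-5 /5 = -1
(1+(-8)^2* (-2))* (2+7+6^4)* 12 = -1988820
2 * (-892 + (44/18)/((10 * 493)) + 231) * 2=-58657096/22185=-2644.00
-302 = -302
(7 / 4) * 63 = 441 / 4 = 110.25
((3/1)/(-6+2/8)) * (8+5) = -6.78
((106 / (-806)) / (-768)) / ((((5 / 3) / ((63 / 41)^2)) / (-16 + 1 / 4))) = -13252491 / 3468508160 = -0.00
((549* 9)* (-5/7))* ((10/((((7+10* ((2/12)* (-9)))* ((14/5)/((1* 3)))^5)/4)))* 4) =93801796875/941192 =99662.76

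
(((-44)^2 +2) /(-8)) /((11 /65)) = -62985 /44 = -1431.48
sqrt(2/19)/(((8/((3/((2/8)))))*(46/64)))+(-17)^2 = 48*sqrt(38)/437+289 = 289.68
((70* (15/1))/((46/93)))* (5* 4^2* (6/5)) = 4687200/23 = 203791.30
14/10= 7/5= 1.40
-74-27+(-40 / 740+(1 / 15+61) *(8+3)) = 316727 / 555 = 570.68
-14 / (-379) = 14 / 379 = 0.04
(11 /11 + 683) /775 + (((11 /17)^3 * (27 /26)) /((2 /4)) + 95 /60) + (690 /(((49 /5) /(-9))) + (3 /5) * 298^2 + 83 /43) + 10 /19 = 1252057622224238681 /23778869396100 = 52654.21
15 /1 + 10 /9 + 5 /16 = 2365 /144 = 16.42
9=9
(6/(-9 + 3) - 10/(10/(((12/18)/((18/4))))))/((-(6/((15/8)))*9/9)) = 155/432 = 0.36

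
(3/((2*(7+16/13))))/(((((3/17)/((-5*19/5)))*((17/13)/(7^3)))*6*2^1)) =-1101373/2568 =-428.88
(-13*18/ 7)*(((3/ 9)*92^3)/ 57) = -20245888/ 133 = -152224.72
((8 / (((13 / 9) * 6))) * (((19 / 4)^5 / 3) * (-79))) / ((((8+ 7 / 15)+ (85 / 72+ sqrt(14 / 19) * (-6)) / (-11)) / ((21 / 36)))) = -20300184976615005 / 4933770737792+ 4357253312775 * sqrt(266) / 308360671112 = -3884.08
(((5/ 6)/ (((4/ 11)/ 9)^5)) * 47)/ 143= 2543645.53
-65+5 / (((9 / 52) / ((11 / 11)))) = -325 / 9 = -36.11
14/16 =7/8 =0.88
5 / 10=1 / 2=0.50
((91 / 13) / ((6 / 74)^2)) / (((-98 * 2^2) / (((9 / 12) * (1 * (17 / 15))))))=-23273 / 10080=-2.31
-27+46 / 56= -733 / 28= -26.18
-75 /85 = -0.88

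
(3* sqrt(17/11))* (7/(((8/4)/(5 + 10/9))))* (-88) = -1540* sqrt(187)/3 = -7019.73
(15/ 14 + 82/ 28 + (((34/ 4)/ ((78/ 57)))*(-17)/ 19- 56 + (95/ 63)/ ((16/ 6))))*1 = -124471/ 2184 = -56.99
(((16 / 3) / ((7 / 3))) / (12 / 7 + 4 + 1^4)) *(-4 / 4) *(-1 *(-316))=-5056 / 47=-107.57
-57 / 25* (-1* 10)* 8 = 912 / 5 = 182.40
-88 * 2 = -176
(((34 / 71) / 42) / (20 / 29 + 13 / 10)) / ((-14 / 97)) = -239105 / 6022149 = -0.04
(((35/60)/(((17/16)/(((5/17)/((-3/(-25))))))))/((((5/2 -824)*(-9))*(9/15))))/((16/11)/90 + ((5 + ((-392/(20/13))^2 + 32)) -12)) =1375000/294403176222633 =0.00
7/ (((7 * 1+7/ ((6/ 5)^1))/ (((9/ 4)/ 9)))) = 3/ 22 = 0.14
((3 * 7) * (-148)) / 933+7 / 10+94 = 284157 / 3110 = 91.37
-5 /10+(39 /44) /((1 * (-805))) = -17749 /35420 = -0.50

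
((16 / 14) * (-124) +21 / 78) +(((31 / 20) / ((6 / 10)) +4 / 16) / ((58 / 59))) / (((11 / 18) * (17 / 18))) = -7922091 / 58058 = -136.45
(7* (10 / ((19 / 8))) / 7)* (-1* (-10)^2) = -8000 / 19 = -421.05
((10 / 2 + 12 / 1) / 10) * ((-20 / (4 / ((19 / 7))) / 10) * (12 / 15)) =-323 / 175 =-1.85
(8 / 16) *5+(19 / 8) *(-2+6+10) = 143 / 4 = 35.75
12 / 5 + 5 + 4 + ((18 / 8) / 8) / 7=12813 / 1120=11.44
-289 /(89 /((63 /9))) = -2023 /89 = -22.73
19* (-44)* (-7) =5852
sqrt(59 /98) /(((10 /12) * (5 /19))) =57 * sqrt(118) /175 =3.54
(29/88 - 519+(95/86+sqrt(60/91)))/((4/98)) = -95964981/7568+7 * sqrt(1365)/13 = -12660.47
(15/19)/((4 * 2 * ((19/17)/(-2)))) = -0.18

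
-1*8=-8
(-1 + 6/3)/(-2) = -1/2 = -0.50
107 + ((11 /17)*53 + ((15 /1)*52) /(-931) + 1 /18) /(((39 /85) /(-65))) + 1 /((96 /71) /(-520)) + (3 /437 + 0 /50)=-11621044601 /2312604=-5025.09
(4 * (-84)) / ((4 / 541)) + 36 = -45408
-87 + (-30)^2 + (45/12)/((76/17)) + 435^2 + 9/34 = 982122087/5168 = 190039.10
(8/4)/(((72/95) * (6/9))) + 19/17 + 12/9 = 2615/408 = 6.41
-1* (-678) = 678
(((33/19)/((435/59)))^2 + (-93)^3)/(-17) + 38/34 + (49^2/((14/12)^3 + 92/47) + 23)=222997597214382782/4644192087025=48016.45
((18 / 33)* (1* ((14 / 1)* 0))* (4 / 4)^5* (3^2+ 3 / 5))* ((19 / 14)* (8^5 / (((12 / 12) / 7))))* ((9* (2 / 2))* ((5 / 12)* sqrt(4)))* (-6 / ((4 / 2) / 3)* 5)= 0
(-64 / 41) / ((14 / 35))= -160 / 41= -3.90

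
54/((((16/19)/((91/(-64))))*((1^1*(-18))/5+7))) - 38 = -564167/8704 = -64.82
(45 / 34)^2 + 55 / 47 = 158755 / 54332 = 2.92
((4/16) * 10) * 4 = 10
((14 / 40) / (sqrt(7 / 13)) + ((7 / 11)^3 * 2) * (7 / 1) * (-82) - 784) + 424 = -872924 / 1331 + sqrt(91) / 20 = -655.36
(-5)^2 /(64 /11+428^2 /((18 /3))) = 825 /1007704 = 0.00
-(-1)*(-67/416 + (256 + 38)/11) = 121567/4576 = 26.57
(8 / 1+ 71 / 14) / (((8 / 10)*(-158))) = -915 / 8848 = -0.10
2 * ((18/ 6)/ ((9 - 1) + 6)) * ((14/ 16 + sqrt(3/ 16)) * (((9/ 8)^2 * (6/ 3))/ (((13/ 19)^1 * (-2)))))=-4617/ 6656 - 4617 * sqrt(3)/ 23296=-1.04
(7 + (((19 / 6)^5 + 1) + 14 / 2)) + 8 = 2654947 / 7776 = 341.43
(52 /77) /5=52 /385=0.14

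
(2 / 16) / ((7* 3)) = 1 / 168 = 0.01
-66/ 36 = -11/ 6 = -1.83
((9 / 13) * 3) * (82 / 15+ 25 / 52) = 41751 / 3380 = 12.35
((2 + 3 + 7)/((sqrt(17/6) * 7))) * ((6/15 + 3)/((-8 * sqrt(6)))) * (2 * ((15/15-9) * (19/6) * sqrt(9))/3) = 76 * sqrt(17)/35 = 8.95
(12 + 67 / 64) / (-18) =-0.72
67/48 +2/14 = 517/336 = 1.54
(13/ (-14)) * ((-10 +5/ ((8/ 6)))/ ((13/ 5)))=125/ 56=2.23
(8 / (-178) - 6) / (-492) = 269 / 21894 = 0.01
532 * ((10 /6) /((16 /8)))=443.33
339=339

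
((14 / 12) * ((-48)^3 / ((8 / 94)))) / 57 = -505344 / 19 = -26597.05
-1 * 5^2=-25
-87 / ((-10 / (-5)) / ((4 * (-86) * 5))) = 74820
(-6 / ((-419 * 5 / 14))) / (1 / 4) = 336 / 2095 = 0.16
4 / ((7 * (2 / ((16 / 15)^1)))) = 0.30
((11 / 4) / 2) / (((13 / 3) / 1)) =33 / 104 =0.32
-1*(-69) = 69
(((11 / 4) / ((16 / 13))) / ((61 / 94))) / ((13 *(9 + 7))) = 517 / 31232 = 0.02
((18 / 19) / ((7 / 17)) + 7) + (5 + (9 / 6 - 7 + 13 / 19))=9.48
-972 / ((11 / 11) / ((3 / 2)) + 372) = -1458 / 559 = -2.61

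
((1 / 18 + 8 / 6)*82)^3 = 1076890625 / 729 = 1477216.22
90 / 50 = 9 / 5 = 1.80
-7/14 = -1/2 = -0.50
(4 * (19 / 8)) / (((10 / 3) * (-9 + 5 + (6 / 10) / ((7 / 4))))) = -399 / 512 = -0.78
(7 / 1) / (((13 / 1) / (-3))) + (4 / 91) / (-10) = -1.62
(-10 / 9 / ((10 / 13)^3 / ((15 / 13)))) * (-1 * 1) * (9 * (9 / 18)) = 507 / 40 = 12.68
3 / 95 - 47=-4462 / 95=-46.97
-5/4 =-1.25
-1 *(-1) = 1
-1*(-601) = 601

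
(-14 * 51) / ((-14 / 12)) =612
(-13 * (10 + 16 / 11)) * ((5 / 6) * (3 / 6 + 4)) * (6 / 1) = -36855 / 11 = -3350.45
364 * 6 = 2184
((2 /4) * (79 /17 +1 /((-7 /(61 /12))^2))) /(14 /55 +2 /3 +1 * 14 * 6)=34137455 /1120511616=0.03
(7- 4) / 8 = 3 / 8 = 0.38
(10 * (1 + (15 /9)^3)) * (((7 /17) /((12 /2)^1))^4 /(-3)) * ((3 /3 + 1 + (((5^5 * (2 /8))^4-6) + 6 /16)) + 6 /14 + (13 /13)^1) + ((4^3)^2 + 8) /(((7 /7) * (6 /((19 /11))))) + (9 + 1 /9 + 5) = -239279332623699540421 /1543115287296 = -155062511.92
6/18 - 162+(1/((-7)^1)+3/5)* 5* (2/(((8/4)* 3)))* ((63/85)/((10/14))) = -205117/1275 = -160.88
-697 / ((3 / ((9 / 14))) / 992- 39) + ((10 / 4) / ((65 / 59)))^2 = 903088961 / 39224900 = 23.02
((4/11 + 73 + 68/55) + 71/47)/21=5962/1645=3.62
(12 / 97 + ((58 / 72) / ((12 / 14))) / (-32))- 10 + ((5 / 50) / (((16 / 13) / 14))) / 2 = -31300303 / 3352320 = -9.34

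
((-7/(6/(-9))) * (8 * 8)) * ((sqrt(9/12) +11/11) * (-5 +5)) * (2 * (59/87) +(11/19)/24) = 0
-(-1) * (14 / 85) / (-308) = -1 / 1870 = -0.00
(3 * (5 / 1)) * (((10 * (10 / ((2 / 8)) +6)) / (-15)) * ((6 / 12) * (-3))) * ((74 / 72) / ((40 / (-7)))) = -5957 / 48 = -124.10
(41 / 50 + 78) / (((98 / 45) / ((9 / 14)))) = 45603 / 1960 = 23.27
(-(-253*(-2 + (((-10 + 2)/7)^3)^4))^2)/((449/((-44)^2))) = -2426030.38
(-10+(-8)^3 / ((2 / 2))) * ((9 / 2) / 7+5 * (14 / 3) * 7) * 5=-2995845 / 7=-427977.86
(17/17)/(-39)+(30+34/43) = 30.77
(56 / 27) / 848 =0.00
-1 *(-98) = 98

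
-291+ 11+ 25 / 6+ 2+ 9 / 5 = -8161 / 30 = -272.03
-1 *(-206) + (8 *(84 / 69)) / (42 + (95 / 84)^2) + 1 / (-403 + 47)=206.22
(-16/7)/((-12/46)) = 184/21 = 8.76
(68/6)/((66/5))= 85/99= 0.86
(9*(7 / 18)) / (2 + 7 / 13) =91 / 66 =1.38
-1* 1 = -1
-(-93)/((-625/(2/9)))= -62/1875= -0.03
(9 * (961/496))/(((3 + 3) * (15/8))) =31/20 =1.55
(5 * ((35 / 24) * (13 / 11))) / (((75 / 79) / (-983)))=-7066787 / 792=-8922.71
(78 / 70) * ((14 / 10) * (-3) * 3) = -351 / 25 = -14.04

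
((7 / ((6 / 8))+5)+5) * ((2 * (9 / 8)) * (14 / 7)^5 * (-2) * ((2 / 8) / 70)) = -9.94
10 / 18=5 / 9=0.56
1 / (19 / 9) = 9 / 19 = 0.47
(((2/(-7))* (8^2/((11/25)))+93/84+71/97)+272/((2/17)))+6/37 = 2511985565/1105412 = 2272.44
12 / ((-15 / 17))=-68 / 5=-13.60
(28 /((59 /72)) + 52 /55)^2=12984146704 /10530025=1233.06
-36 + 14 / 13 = -454 / 13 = -34.92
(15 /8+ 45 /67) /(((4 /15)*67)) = 20475 /143648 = 0.14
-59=-59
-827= -827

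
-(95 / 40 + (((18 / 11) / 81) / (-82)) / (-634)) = -24447361 / 10293624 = -2.38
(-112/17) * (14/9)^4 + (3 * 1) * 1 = -3967981/111537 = -35.58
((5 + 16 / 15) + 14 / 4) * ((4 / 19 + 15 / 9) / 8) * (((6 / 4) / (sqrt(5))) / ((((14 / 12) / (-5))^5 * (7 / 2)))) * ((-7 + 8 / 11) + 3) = 3198123000 * sqrt(5) / 3512663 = 2035.84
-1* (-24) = 24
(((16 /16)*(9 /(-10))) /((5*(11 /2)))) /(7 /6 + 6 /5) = -54 /3905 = -0.01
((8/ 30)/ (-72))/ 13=-1/ 3510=-0.00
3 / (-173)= -3 / 173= -0.02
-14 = -14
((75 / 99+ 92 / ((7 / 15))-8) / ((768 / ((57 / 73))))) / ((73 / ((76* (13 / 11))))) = 205867831 / 866623296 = 0.24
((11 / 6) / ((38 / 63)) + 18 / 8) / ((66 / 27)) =1809 / 836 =2.16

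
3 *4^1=12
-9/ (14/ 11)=-99/ 14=-7.07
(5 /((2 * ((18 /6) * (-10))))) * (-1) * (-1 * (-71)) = 5.92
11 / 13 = 0.85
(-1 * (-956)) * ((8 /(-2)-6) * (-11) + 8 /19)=2005688 /19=105562.53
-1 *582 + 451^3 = 91733269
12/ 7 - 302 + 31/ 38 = -299.47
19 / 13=1.46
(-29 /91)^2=841 /8281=0.10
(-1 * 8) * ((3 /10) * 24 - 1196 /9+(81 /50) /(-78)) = 2941606 /2925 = 1005.68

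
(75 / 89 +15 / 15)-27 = -2239 / 89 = -25.16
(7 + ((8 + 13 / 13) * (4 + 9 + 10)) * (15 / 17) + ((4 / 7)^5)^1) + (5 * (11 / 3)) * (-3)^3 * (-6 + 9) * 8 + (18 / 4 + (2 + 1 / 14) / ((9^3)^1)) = -2434023105550 / 208289151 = -11685.79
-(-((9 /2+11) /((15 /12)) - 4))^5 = 130691232 /3125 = 41821.19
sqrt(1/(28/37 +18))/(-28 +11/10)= -5*sqrt(25678)/93343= -0.01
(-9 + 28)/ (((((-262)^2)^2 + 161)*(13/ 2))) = 38/ 61255985661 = 0.00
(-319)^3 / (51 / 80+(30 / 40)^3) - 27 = -10387772033 / 339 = -30642395.38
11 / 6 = 1.83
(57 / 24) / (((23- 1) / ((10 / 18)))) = 95 / 1584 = 0.06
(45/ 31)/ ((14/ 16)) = 360/ 217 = 1.66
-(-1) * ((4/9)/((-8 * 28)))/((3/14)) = -1/108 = -0.01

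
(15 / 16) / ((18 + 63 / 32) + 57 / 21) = 210 / 5081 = 0.04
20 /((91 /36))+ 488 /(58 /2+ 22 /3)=21.34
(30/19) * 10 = 300/19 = 15.79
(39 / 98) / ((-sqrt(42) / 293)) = -3809* sqrt(42) / 1372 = -17.99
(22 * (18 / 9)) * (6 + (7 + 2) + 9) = 1056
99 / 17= 5.82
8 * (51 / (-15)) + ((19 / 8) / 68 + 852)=2243551 / 2720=824.83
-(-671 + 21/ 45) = 10058/ 15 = 670.53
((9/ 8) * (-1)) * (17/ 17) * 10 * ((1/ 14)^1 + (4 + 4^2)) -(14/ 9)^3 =-9371869/ 40824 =-229.57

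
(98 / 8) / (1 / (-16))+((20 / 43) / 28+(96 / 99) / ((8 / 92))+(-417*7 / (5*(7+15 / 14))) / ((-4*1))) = -1871645561 / 11224290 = -166.75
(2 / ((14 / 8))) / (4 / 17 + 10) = 68 / 609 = 0.11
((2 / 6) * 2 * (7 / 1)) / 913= 14 / 2739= 0.01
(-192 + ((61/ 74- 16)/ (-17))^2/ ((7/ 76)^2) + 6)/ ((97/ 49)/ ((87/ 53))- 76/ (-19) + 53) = -77638878213/ 49085596306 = -1.58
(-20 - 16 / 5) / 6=-58 / 15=-3.87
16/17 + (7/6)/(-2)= 0.36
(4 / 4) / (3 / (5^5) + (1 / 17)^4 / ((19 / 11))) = 4959059375 / 4795072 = 1034.20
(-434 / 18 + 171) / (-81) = -1322 / 729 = -1.81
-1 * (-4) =4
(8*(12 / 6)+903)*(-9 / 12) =-2757 / 4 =-689.25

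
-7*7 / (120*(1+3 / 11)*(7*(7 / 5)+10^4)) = -77 / 2402352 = -0.00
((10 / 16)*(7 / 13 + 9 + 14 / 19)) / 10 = 1269 / 1976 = 0.64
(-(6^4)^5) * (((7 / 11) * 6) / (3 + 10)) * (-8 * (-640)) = -786220310951142359040 / 143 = -5498044132525471042.24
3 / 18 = 1 / 6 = 0.17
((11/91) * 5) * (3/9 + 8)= 1375/273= 5.04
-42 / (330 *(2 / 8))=-28 / 55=-0.51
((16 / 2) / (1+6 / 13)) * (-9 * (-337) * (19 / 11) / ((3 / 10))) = 1051440 / 11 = 95585.45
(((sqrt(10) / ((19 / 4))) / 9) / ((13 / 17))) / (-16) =-17 * sqrt(10) / 8892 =-0.01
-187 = -187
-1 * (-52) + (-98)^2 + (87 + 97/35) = 341102/35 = 9745.77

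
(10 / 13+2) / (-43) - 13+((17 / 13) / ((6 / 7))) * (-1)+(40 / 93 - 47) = -2119681 / 34658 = -61.16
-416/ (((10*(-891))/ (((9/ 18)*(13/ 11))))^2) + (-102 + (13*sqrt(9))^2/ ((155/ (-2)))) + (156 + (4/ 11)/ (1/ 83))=64.56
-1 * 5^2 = -25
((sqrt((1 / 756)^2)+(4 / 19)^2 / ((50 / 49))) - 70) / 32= -477297623 / 218332800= -2.19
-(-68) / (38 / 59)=2006 / 19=105.58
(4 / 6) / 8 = 1 / 12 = 0.08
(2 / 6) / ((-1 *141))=-1 / 423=-0.00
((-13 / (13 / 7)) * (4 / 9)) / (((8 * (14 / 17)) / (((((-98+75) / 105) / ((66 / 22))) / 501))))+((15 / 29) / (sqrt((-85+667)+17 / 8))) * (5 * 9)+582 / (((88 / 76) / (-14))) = -439769799739 / 62494740+1350 * sqrt(9346) / 135517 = -7035.95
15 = 15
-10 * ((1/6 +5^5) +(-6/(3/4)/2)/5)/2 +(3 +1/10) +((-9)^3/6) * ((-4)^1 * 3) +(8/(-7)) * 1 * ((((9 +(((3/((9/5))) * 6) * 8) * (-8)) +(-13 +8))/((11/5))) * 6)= -14066047/1155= -12178.40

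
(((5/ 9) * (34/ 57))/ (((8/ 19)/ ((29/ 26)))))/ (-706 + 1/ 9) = -2465/ 1982136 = -0.00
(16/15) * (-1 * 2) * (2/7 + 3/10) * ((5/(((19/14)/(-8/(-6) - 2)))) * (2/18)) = 2624/7695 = 0.34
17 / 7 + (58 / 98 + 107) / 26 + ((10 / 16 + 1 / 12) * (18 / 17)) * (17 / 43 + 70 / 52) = 1725161 / 219128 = 7.87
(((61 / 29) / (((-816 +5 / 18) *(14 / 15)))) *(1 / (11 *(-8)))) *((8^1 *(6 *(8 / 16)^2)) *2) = 0.00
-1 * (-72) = 72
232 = 232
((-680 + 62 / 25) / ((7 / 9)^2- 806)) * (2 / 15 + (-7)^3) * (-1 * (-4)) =-9408110472 / 8154625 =-1153.71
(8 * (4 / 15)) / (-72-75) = -32 / 2205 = -0.01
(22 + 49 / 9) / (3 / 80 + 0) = 19760 / 27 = 731.85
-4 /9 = -0.44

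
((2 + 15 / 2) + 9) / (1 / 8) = 148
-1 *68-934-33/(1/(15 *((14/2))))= -4467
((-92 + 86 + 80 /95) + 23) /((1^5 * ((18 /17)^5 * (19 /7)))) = 1123106887 /227378016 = 4.94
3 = 3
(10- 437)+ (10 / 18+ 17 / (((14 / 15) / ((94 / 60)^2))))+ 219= -410101 / 2520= -162.74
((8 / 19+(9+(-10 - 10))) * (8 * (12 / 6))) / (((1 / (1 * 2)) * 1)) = -6432 / 19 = -338.53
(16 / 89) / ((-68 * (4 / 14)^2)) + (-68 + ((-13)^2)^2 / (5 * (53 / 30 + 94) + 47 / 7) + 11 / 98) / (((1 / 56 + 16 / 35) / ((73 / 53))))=-40070618564091 / 1522458971887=-26.32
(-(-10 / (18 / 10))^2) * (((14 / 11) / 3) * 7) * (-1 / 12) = 61250 / 8019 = 7.64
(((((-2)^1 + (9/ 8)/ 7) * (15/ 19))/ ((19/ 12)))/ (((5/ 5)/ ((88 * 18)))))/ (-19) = 3670920/ 48013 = 76.46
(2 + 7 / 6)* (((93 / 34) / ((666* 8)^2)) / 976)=589 / 1884027174912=0.00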